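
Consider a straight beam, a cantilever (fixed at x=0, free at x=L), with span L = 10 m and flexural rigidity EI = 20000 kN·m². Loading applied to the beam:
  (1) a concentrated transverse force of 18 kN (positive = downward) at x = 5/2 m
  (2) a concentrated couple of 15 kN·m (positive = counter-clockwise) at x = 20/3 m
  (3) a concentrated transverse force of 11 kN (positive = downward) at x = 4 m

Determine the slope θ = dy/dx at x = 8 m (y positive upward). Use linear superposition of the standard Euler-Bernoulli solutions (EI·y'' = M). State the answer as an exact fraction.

θ(8) = -177/80000 rad

Load 1 — point force P=18 kN at a=5/2 m (b=L-a=15/2):
  θ_1 = -Pa²/(2EI)  [x>a] = -18·(5/2)²/(2·20000) = -9/3200 rad
Load 2 — applied couple M₀=15 kN·m at a=20/3 m (b=L-a=10/3):
  θ_2 = M₀a/EI  [x>a] = 15·(20/3)/20000 = 1/200 rad
Load 3 — point force P=11 kN at a=4 m (b=L-a=6):
  θ_3 = -Pa²/(2EI)  [x>a] = -11·4²/(2·20000) = -11/2500 rad
Superposition: θ = Σ θ_i = -177/80000 rad ≈ -0.002213 rad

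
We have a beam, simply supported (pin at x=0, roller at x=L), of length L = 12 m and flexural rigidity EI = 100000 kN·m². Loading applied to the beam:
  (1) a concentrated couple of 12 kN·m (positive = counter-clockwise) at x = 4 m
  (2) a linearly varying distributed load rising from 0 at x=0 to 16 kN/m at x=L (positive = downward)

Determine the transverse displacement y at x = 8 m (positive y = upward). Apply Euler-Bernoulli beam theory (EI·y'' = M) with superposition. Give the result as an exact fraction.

y(8) = -529/28125 m

Load 1 — applied couple M₀=12 kN·m at a=4 m (b=L-a=8):
  y_1 = (M₀x³/(6L)-M₀(x-a)²/2+C₁x)/EI  [x>a] with C₁=M₀(3b²-L²)/(6L)=8 = (12·8³/(6·12)-12·(8-4)²/2+8·8)/100000 = 1/1875 m
Load 2 — triangular load w₀=16 kN/m (0→w₀ over full span):
  y_2 = -w₀x(7L⁴-10L²x²+3x⁴)/(360LEI) = -16·8·(7·12⁴-10·12²·8²+3·8⁴)/(360·12·100000) = -544/28125 m
Superposition: y = Σ y_i = -529/28125 m ≈ -0.018809 m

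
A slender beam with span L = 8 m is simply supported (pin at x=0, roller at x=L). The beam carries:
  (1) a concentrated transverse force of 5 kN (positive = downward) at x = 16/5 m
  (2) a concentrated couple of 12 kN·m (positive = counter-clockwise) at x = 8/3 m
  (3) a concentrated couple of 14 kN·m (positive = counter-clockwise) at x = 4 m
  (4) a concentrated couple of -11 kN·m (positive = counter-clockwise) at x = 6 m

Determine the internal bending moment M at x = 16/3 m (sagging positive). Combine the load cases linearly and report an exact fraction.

M(16/3) = -32/3 kN·m

Load 1 — point force P=5 kN at a=16/5 m (b=L-a=24/5):
  M_1 = Pa(L-x)/L  [x>a] = 5·(16/5)·(8-(16/3))/8 = 16/3 kN·m
Load 2 — applied couple M₀=12 kN·m at a=8/3 m (b=L-a=16/3):
  M_2 = M₀x/L - M₀  [x>a] = 12·(16/3)/8 - 12 = -4 kN·m
Load 3 — applied couple M₀=14 kN·m at a=4 m (b=L-a=4):
  M_3 = M₀x/L - M₀  [x>a] = 14·(16/3)/8 - 14 = -14/3 kN·m
Load 4 — applied couple M₀=-11 kN·m at a=6 m (b=L-a=2):
  M_4 = M₀x/L  [x≤a] = (-11)·(16/3)/8 = -22/3 kN·m
Superposition: M = Σ M_i = -32/3 kN·m ≈ -10.666667 kN·m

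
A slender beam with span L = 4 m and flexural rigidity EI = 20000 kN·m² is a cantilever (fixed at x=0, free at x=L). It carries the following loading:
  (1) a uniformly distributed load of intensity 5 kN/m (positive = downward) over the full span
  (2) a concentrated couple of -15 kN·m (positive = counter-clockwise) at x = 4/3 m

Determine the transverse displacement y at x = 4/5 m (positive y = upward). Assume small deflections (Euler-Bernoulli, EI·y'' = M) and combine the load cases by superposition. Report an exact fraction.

y(4/5) = -749/937500 m

Load 1 — uniform load w=5 kN/m over full span:
  y_1 = -wx²(x²-4Lx+6L²)/(24EI) = -5·(4/5)²·((4/5)²-4·4·(4/5)+6·4²)/(24·20000) = -131/234375 m
Load 2 — applied couple M₀=-15 kN·m at a=4/3 m (b=L-a=8/3):
  y_2 = M₀x²/(2EI)  [x≤a] = (-15)·(4/5)²/(2·20000) = -3/12500 m
Superposition: y = Σ y_i = -749/937500 m ≈ -0.000799 m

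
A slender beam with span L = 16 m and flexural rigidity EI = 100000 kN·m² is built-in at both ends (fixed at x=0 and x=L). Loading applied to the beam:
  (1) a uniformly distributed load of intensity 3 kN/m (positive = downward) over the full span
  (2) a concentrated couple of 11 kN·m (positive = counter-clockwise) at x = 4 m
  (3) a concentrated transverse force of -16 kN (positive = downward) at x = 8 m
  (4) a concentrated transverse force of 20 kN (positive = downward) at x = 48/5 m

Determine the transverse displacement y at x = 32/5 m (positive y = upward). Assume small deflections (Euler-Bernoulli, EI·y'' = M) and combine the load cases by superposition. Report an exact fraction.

Load 1 — uniform load w=3 kN/m over full span:
  y_1 = -wx²(L-x)²/(24EI) = -3·(32/5)²·(16-(32/5))²/(24·100000) = -9216/1953125 m
Load 2 — applied couple M₀=11 kN·m at a=4 m (b=L-a=12):
  y_2 = (R_Ax³/6 - M_Ax²/2 - M₀(x-a)²/2)/EI  [x>a] with R_A=99/128, M_A=-33/16 = ((99/128)·(32/5)³/6 - (-33/16)·(32/5)²/2 - 11·((32/5)-4)²/2)/100000 = 693/1562500 m
Load 3 — point force P=-16 kN at a=8 m (b=L-a=8):
  y_3 = -Pb²x²(3aL-(3a+b)x)/(6L³EI)  [x≤a] = -(-16)·8²·(32/5)²·(3·8·16-(3·8+8)·(32/5))/(6·16³·100000) = 3584/1171875 m
Load 4 — point force P=20 kN at a=48/5 m (b=L-a=32/5):
  y_4 = -Pb²x²(3aL-(3a+b)x)/(6L³EI)  [x≤a] = -20·(32/5)²·(32/5)²·(3·(48/5)·16-(3·(48/5)+(32/5))·(32/5))/(6·16³·100000) = -94208/29296875 m
Superposition: y = Σ y_i = -173139/39062500 m ≈ -0.004432 m

y(32/5) = -173139/39062500 m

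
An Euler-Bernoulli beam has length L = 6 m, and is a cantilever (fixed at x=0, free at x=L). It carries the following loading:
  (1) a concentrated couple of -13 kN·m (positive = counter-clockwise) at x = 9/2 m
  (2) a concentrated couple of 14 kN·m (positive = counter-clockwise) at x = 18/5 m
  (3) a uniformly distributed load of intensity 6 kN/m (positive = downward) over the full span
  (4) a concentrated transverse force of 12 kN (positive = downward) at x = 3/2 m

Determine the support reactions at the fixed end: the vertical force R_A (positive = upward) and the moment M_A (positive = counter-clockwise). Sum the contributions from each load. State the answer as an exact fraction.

Load 1 — applied couple M₀=-13 kN·m at a=9/2 m (b=L-a=3/2):
  R_A = 0 kN
  M_A = -M₀ = -(-13) = 13 kN·m
Load 2 — applied couple M₀=14 kN·m at a=18/5 m (b=L-a=12/5):
  R_A = 0 kN
  M_A = -M₀ = -14 kN·m
Load 3 — uniform load w=6 kN/m over full span:
  R_A = wL = 6·6 = 36 kN
  M_A = wL²/2 = 6·6²/2 = 108 kN·m
Load 4 — point force P=12 kN at a=3/2 m (b=L-a=9/2):
  R_A = P = 12 kN
  M_A = Pa = 12·(3/2) = 18 kN·m
Superposition: R_A = 48 kN, M_A = 125 kN·m

R_A = 48 kN, M_A = 125 kN·m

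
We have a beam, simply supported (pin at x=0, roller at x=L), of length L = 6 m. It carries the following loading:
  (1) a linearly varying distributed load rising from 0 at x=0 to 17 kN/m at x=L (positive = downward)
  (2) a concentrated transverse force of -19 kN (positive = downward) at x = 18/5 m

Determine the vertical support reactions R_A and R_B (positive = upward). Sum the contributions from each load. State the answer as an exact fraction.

R_A = 47/5 kN, R_B = 113/5 kN

Load 1 — triangular load w₀=17 kN/m (0→w₀ over full span):
  R_A = w₀L/6 = 17·6/6 = 17 kN
  R_B = w₀L/3 = 17·6/3 = 34 kN
Load 2 — point force P=-19 kN at a=18/5 m (b=L-a=12/5):
  R_A = Pb/L = (-19)·(12/5)/6 = -38/5 kN
  R_B = Pa/L = (-19)·(18/5)/6 = -57/5 kN
Superposition: R_A = 47/5 kN, R_B = 113/5 kN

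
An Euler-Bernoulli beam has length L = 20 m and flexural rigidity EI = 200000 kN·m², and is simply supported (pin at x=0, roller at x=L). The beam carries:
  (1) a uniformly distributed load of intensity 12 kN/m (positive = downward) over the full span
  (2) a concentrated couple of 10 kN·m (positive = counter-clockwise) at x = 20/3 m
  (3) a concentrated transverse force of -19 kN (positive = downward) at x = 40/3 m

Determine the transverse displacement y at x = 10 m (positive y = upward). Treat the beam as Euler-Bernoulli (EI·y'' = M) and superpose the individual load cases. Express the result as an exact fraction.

y(10) = -7181/64800 m

Load 1 — uniform load w=12 kN/m over full span:
  y_1 = -wx(L³-2Lx²+x³)/(24EI) = -12·10·(20³-2·20·10²+10³)/(24·200000) = -1/8 m
Load 2 — applied couple M₀=10 kN·m at a=20/3 m (b=L-a=40/3):
  y_2 = (M₀x³/(6L)-M₀(x-a)²/2+C₁x)/EI  [x>a] with C₁=M₀(3b²-L²)/(6L)=100/9 = (10·10³/(6·20)-10·(10-(20/3))²/2+(100/9)·10)/200000 = 1/1440 m
Load 3 — point force P=-19 kN at a=40/3 m (b=L-a=20/3):
  y_3 = -Pbx(L²-b²-x²)/(6LEI)  [x≤a] = -(-19)·(20/3)·10·(20²-(20/3)²-10²)/(6·20·200000) = 437/32400 m
Superposition: y = Σ y_i = -7181/64800 m ≈ -0.110818 m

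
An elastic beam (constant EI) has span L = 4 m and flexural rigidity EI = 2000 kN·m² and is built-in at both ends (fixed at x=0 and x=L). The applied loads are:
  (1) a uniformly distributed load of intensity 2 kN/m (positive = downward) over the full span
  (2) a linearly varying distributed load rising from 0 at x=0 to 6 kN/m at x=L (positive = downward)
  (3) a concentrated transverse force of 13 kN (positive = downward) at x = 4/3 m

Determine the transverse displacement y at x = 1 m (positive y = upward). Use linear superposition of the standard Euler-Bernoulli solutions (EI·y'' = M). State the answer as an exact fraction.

Load 1 — uniform load w=2 kN/m over full span:
  y_1 = -wx²(L-x)²/(24EI) = -2·1²·(4-1)²/(24·2000) = -3/8000 m
Load 2 — triangular load w₀=6 kN/m (0→w₀ over full span):
  y_2 = -w₀x²(L-x)²(x+2L)/(120LEI) = -6·1²·(4-1)²·(1+2·4)/(120·4·2000) = -81/160000 m
Load 3 — point force P=13 kN at a=4/3 m (b=L-a=8/3):
  y_3 = -Pb²x²(3aL-(3a+b)x)/(6L³EI)  [x≤a] = -13·(8/3)²·1²·(3·(4/3)·4-(3·(4/3)+(8/3))·1)/(6·4³·2000) = -91/81000 m
Superposition: y = Σ y_i = -25981/12960000 m ≈ -0.002005 m

y(1) = -25981/12960000 m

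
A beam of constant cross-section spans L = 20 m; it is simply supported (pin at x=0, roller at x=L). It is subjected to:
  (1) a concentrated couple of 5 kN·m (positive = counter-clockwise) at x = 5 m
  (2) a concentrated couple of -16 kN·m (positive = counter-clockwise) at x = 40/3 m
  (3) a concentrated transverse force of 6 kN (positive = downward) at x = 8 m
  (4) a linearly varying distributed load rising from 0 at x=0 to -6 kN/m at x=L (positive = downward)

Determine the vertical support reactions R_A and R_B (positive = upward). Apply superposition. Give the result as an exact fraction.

Load 1 — applied couple M₀=5 kN·m at a=5 m (b=L-a=15):
  R_A = M₀/L = 5/20 = 1/4 kN
  R_B = -M₀/L = -5/20 = -1/4 kN
Load 2 — applied couple M₀=-16 kN·m at a=40/3 m (b=L-a=20/3):
  R_A = M₀/L = (-16)/20 = -4/5 kN
  R_B = -M₀/L = -(-16)/20 = 4/5 kN
Load 3 — point force P=6 kN at a=8 m (b=L-a=12):
  R_A = Pb/L = 6·12/20 = 18/5 kN
  R_B = Pa/L = 6·8/20 = 12/5 kN
Load 4 — triangular load w₀=-6 kN/m (0→w₀ over full span):
  R_A = w₀L/6 = (-6)·20/6 = -20 kN
  R_B = w₀L/3 = (-6)·20/3 = -40 kN
Superposition: R_A = -339/20 kN, R_B = -741/20 kN

R_A = -339/20 kN, R_B = -741/20 kN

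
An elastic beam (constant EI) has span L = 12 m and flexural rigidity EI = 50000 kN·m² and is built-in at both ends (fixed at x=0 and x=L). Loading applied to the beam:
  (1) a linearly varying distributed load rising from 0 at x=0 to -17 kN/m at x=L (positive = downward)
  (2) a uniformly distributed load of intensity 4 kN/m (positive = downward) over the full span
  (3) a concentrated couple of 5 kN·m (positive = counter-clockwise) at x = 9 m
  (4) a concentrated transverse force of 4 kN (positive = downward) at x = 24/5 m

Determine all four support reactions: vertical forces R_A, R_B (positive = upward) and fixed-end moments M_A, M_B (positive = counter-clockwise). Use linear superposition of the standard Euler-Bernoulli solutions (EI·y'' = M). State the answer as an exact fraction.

R_A = -14157/4000 kN, M_A = -50251/2000 kN·m, R_B = -185843/4000 kN, M_B = 137709/2000 kN·m

Load 1 — triangular load w₀=-17 kN/m (0→w₀ over full span):
  R_A = 3w₀L/20 = 3·(-17)·12/20 = -153/5 kN
  M_A = w₀L²/30 = (-17)·12²/30 = -408/5 kN·m
  R_B = 7w₀L/20 = 7·(-17)·12/20 = -357/5 kN
  M_B = -w₀L²/20 = -(-17)·12²/20 = 612/5 kN·m
Load 2 — uniform load w=4 kN/m over full span:
  R_A = wL/2 = 4·12/2 = 24 kN
  M_A = wL²/12 = 4·12²/12 = 48 kN·m
  R_B = wL/2 = 4·12/2 = 24 kN
  M_B = -wL²/12 = -4·12²/12 = -48 kN·m
Load 3 — applied couple M₀=5 kN·m at a=9 m (b=L-a=3):
  R_A = 6M₀ab/L³ = 6·5·9·3/12³ = 15/32 kN
  M_A = M₀b(2a-b)/L² = 5·3·(2·9-3)/12² = 25/16 kN·m
  R_B = -6M₀ab/L³ = -6·5·9·3/12³ = -15/32 kN
  M_B = M₀a(2b-a)/L² = 5·9·(2·3-9)/12² = -15/16 kN·m
Load 4 — point force P=4 kN at a=24/5 m (b=L-a=36/5):
  R_A = Pb²(3a+b)/L³ = 4·(36/5)²·(3·(24/5)+(36/5))/12³ = 324/125 kN
  M_A = Pab²/L² = 4·(24/5)·(36/5)²/12² = 864/125 kN·m
  R_B = Pa²(a+3b)/L³ = 4·(24/5)²·((24/5)+3·(36/5))/12³ = 176/125 kN
  M_B = -Pa²b/L² = -4·(24/5)²·(36/5)/12² = -576/125 kN·m
Superposition: R_A = -14157/4000 kN, M_A = -50251/2000 kN·m, R_B = -185843/4000 kN, M_B = 137709/2000 kN·m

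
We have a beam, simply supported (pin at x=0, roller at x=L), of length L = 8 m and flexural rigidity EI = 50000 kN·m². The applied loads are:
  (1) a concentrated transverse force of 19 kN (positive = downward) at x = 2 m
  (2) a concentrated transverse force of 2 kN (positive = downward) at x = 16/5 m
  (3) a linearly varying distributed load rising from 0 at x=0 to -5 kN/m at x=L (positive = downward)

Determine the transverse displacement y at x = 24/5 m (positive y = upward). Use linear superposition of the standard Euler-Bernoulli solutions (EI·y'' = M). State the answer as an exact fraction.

Load 1 — point force P=19 kN at a=2 m (b=L-a=6):
  y_1 = -Pa(L-x)(2Lx-a²-x²)/(6LEI)  [x>a] = -19·2·(8-(24/5))·(2·8·(24/5)-2²-(24/5)²)/(6·8·50000) = -5909/2343750 m
Load 2 — point force P=2 kN at a=16/5 m (b=L-a=24/5):
  y_2 = -Pa(L-x)(2Lx-a²-x²)/(6LEI)  [x>a] = -2·(16/5)·(8-(24/5))·(2·8·(24/5)-(16/5)²-(24/5)²)/(6·8·50000) = -2176/5859375 m
Load 3 — triangular load w₀=-5 kN/m (0→w₀ over full span):
  y_3 = -w₀x(7L⁴-10L²x²+3x⁴)/(360LEI) = -(-5)·(24/5)·(7·8⁴-10·8²·(24/5)²+3·(24/5)⁴)/(360·8·50000) = 75776/29296875 m
Superposition: y = Σ y_i = -17933/58593750 m ≈ -0.000306 m

y(24/5) = -17933/58593750 m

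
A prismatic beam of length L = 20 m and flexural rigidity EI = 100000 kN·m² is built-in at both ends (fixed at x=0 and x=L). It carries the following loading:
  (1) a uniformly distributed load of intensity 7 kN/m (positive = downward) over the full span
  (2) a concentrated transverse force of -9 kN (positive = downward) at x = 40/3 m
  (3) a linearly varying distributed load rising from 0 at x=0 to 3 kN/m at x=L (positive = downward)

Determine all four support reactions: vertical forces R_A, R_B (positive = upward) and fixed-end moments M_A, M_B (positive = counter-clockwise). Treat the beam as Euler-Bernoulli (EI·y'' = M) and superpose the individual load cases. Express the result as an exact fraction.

Load 1 — uniform load w=7 kN/m over full span:
  R_A = wL/2 = 7·20/2 = 70 kN
  M_A = wL²/12 = 7·20²/12 = 700/3 kN·m
  R_B = wL/2 = 7·20/2 = 70 kN
  M_B = -wL²/12 = -7·20²/12 = -700/3 kN·m
Load 2 — point force P=-9 kN at a=40/3 m (b=L-a=20/3):
  R_A = Pb²(3a+b)/L³ = (-9)·(20/3)²·(3·(40/3)+(20/3))/20³ = -7/3 kN
  M_A = Pab²/L² = (-9)·(40/3)·(20/3)²/20² = -40/3 kN·m
  R_B = Pa²(a+3b)/L³ = (-9)·(40/3)²·((40/3)+3·(20/3))/20³ = -20/3 kN
  M_B = -Pa²b/L² = -(-9)·(40/3)²·(20/3)/20² = 80/3 kN·m
Load 3 — triangular load w₀=3 kN/m (0→w₀ over full span):
  R_A = 3w₀L/20 = 3·3·20/20 = 9 kN
  M_A = w₀L²/30 = 3·20²/30 = 40 kN·m
  R_B = 7w₀L/20 = 7·3·20/20 = 21 kN
  M_B = -w₀L²/20 = -3·20²/20 = -60 kN·m
Superposition: R_A = 230/3 kN, M_A = 260 kN·m, R_B = 253/3 kN, M_B = -800/3 kN·m

R_A = 230/3 kN, M_A = 260 kN·m, R_B = 253/3 kN, M_B = -800/3 kN·m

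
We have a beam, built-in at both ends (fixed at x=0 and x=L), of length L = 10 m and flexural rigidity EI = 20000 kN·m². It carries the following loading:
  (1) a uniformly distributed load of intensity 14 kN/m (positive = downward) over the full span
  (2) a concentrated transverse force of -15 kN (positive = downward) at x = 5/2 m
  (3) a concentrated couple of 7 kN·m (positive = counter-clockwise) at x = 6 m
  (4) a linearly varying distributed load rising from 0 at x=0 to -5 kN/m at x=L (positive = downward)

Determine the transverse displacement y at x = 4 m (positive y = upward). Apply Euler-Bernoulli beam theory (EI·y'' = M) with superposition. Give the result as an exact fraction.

Load 1 — uniform load w=14 kN/m over full span:
  y_1 = -wx²(L-x)²/(24EI) = -14·4²·(10-4)²/(24·20000) = -21/1250 m
Load 2 — point force P=-15 kN at a=5/2 m (b=L-a=15/2):
  y_2 = -Pa²(L-x)²(3bL-(3b+a)(L-x))/(6L³EI)  [x>a] = -(-15)·(5/2)²·(10-4)²·(3·(15/2)·10-(3·(15/2)+(5/2))·(10-4))/(6·10³·20000) = 27/12800 m
Load 3 — applied couple M₀=7 kN·m at a=6 m (b=L-a=4):
  y_3 = (R_Ax³/6 - M_Ax²/2)/EI  [x≤a] with R_A=126/125, M_A=56/25 = ((126/125)·4³/6 - (56/25)·4²/2)/20000 = -28/78125 m
Load 4 — triangular load w₀=-5 kN/m (0→w₀ over full span):
  y_4 = -w₀x²(L-x)²(x+2L)/(120LEI) = -(-5)·4²·(10-4)²·(4+2·10)/(120·10·20000) = 9/3125 m
Superposition: y = Σ y_i = -486761/40000000 m ≈ -0.012169 m

y(4) = -486761/40000000 m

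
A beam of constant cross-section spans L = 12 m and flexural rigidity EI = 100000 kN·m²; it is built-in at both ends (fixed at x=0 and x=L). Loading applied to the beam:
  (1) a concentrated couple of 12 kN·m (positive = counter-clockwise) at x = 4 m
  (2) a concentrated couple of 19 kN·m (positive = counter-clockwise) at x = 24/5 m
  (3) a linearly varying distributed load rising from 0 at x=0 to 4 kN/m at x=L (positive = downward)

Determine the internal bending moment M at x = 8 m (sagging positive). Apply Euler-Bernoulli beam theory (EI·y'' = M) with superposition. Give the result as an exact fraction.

M(8) = 1256/225 kN·m

Load 1 — applied couple M₀=12 kN·m at a=4 m (b=L-a=8):
  M_1 = R_Ax - M_A - M₀  [x>a] with R_A=4/3, M_A=0 = (4/3)·8 - 0 - 12 = -4/3 kN·m
Load 2 — applied couple M₀=19 kN·m at a=24/5 m (b=L-a=36/5):
  M_2 = R_Ax - M_A - M₀  [x>a] with R_A=57/25, M_A=57/25 = (57/25)·8 - (57/25) - 19 = -76/25 kN·m
Load 3 — triangular load w₀=4 kN/m (0→w₀ over full span):
  M_3 = 3w₀Lx/20 - w₀L²/30 - w₀x³/(6L) = 3·4·12·8/20 - 4·12²/30 - 4·8³/(6·12) = 448/45 kN·m
Superposition: M = Σ M_i = 1256/225 kN·m ≈ 5.582222 kN·m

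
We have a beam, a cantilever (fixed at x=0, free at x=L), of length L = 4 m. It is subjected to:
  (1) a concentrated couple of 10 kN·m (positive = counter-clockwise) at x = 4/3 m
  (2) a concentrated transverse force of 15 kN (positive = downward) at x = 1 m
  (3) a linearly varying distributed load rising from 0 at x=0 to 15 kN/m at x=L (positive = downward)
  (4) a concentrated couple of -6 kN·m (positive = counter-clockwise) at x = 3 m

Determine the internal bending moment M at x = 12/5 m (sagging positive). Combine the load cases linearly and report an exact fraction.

Load 1 — applied couple M₀=10 kN·m at a=4/3 m (b=L-a=8/3):
  M_1 = 0  [x>a] = 0 kN·m
Load 2 — point force P=15 kN at a=1 m (b=L-a=3):
  M_2 = 0  [x>a] = 0 kN·m
Load 3 — triangular load w₀=15 kN/m (0→w₀ over full span):
  M_3 = w₀Lx/2 - w₀L²/3 - w₀x³/(6L) = 15·4·(12/5)/2 - 15·4²/3 - 15·(12/5)³/(6·4) = -416/25 kN·m
Load 4 — applied couple M₀=-6 kN·m at a=3 m (b=L-a=1):
  M_4 = M₀  [x≤a] = (-6) = -6 kN·m
Superposition: M = Σ M_i = -566/25 kN·m ≈ -22.640000 kN·m

M(12/5) = -566/25 kN·m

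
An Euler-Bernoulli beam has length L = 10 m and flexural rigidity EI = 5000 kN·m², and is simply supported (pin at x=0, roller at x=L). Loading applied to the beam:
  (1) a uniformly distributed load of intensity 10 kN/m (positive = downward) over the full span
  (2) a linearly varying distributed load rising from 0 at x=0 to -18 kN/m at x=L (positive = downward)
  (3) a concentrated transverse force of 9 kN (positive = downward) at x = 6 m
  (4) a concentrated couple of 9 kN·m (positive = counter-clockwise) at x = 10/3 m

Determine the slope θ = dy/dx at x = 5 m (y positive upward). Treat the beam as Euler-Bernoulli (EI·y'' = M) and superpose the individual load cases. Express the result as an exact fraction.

Load 1 — uniform load w=10 kN/m over full span:
  θ_1 = -w(L³-6Lx²+4x³)/(24EI) = -10·(10³-6·10·5²+4·5³)/(24·5000) = 0 rad
Load 2 — triangular load w₀=-18 kN/m (0→w₀ over full span):
  θ_2 = -w₀(7L⁴-30L²x²+15x⁴)/(360LEI) = -(-18)·(7·10⁴-30·10²·5²+15·5⁴)/(360·10·5000) = 7/1600 rad
Load 3 — point force P=9 kN at a=6 m (b=L-a=4):
  θ_3 = -Pb(L²-b²-3x²)/(6LEI)  [x≤a] = -9·4·(10²-4²-3·5²)/(6·10·5000) = -27/25000 rad
Load 4 — applied couple M₀=9 kN·m at a=10/3 m (b=L-a=20/3):
  θ_4 = (M₀x²/(2L)-M₀(x-a)+C₁)/EI  [x>a] with C₁=M₀(3b²-L²)/(6L)=5 = (9·5²/(2·10)-9·(5-(10/3))+5)/5000 = 1/4000 rad
Superposition: θ = Σ θ_i = 709/200000 rad ≈ 0.003545 rad

θ(5) = 709/200000 rad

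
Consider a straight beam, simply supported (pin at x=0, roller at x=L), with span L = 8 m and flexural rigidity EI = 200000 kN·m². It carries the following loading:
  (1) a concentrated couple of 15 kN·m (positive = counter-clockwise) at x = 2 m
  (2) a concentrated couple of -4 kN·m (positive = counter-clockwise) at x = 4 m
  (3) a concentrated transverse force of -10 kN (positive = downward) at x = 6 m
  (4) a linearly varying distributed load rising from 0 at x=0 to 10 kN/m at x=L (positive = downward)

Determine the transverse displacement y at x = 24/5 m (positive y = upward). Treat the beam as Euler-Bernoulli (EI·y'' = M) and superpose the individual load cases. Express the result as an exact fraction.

Load 1 — applied couple M₀=15 kN·m at a=2 m (b=L-a=6):
  y_1 = (M₀x³/(6L)-M₀(x-a)²/2+C₁x)/EI  [x>a] with C₁=M₀(3b²-L²)/(6L)=55/4 = (15·(24/5)³/(6·8)-15·((24/5)-2)²/2+(55/4)·(24/5))/200000 = 261/1250000 m
Load 2 — applied couple M₀=-4 kN·m at a=4 m (b=L-a=4):
  y_2 = (M₀x³/(6L)-M₀(x-a)²/2+C₁x)/EI  [x>a] with C₁=M₀(3b²-L²)/(6L)=4/3 = ((-4)·(24/5)³/(6·8)-(-4)·((24/5)-4)²/2+(4/3)·(24/5))/200000 = -3/390625 m
Load 3 — point force P=-10 kN at a=6 m (b=L-a=2):
  y_3 = -Pbx(L²-b²-x²)/(6LEI)  [x≤a] = -(-10)·2·(24/5)·(8²-2²-(24/5)²)/(6·8·200000) = 231/625000 m
Load 4 — triangular load w₀=10 kN/m (0→w₀ over full span):
  y_4 = -w₀x(7L⁴-10L²x²+3x⁴)/(360LEI) = -10·(24/5)·(7·8⁴-10·8²·(24/5)²+3·(24/5)⁴)/(360·8·200000) = -37888/29296875 m
Superposition: y = Σ y_i = -338683/468750000 m ≈ -0.000723 m

y(24/5) = -338683/468750000 m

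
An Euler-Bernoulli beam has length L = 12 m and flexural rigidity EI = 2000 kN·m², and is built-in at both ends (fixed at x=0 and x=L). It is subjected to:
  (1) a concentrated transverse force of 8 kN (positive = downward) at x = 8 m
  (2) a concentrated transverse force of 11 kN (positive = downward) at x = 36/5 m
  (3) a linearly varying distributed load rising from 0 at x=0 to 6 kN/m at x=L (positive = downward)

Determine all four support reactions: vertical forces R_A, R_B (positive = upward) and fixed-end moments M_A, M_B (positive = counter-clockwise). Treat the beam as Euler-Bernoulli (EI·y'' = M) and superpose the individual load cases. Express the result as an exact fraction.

R_A = 56518/3375 kN, M_A = 54656/1125 kN·m, R_B = 129107/3375 kN, M_B = -85984/1125 kN·m

Load 1 — point force P=8 kN at a=8 m (b=L-a=4):
  R_A = Pb²(3a+b)/L³ = 8·4²·(3·8+4)/12³ = 56/27 kN
  M_A = Pab²/L² = 8·8·4²/12² = 64/9 kN·m
  R_B = Pa²(a+3b)/L³ = 8·8²·(8+3·4)/12³ = 160/27 kN
  M_B = -Pa²b/L² = -8·8²·4/12² = -128/9 kN·m
Load 2 — point force P=11 kN at a=36/5 m (b=L-a=24/5):
  R_A = Pb²(3a+b)/L³ = 11·(24/5)²·(3·(36/5)+(24/5))/12³ = 484/125 kN
  M_A = Pab²/L² = 11·(36/5)·(24/5)²/12² = 1584/125 kN·m
  R_B = Pa²(a+3b)/L³ = 11·(36/5)²·((36/5)+3·(24/5))/12³ = 891/125 kN
  M_B = -Pa²b/L² = -11·(36/5)²·(24/5)/12² = -2376/125 kN·m
Load 3 — triangular load w₀=6 kN/m (0→w₀ over full span):
  R_A = 3w₀L/20 = 3·6·12/20 = 54/5 kN
  M_A = w₀L²/30 = 6·12²/30 = 144/5 kN·m
  R_B = 7w₀L/20 = 7·6·12/20 = 126/5 kN
  M_B = -w₀L²/20 = -6·12²/20 = -216/5 kN·m
Superposition: R_A = 56518/3375 kN, M_A = 54656/1125 kN·m, R_B = 129107/3375 kN, M_B = -85984/1125 kN·m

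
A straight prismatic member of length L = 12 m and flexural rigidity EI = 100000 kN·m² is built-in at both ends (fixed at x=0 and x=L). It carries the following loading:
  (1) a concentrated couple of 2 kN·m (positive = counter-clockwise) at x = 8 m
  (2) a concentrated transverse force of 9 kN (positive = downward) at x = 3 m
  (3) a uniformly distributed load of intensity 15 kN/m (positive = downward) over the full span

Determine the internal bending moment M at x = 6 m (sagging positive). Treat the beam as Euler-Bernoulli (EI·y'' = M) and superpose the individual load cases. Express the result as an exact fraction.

M(6) = 2257/24 kN·m

Load 1 — applied couple M₀=2 kN·m at a=8 m (b=L-a=4):
  M_1 = R_Ax - M_A  [x≤a] with R_A=2/9, M_A=2/3 = (2/9)·6 - (2/3) = 2/3 kN·m
Load 2 — point force P=9 kN at a=3 m (b=L-a=9):
  M_2 = Pa²(a+3b)(L-x)/L³ - Pa²b/L²  [x>a] = 9·3²·(3+3·9)·(12-6)/12³ - 9·3²·9/12² = 27/8 kN·m
Load 3 — uniform load w=15 kN/m over full span:
  M_3 = wLx/2 - wL²/12 - wx²/2 = 15·12·6/2 - 15·12²/12 - 15·6²/2 = 90 kN·m
Superposition: M = Σ M_i = 2257/24 kN·m ≈ 94.041667 kN·m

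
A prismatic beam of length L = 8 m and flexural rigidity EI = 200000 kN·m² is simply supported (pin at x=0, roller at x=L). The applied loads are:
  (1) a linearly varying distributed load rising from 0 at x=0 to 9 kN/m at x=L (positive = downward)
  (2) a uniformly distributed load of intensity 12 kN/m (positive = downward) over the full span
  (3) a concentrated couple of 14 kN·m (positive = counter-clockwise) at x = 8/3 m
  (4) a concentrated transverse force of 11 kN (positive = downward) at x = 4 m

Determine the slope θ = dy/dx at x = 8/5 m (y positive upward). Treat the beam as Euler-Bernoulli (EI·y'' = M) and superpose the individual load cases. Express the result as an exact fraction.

θ(8/5) = -430027/281250000 rad

Load 1 — triangular load w₀=9 kN/m (0→w₀ over full span):
  θ_1 = -w₀(7L⁴-30L²x²+15x⁴)/(360LEI) = -9·(7·8⁴-30·8²·(8/5)²+15·(8/5)⁴)/(360·8·200000) = -728/1953125 rad
Load 2 — uniform load w=12 kN/m over full span:
  θ_2 = -w(L³-6Lx²+4x³)/(24EI) = -12·(8³-6·8·(8/5)²+4·(8/5)³)/(24·200000) = -396/390625 rad
Load 3 — applied couple M₀=14 kN·m at a=8/3 m (b=L-a=16/3):
  θ_3 = (M₀x²/(2L)+C₁)/EI  [x≤a] with C₁=M₀(3b²-L²)/(6L)=56/9 = (14·(8/5)²/(2·8)+(56/9))/200000 = 119/2812500 rad
Load 4 — point force P=11 kN at a=4 m (b=L-a=4):
  θ_4 = -Pb(L²-b²-3x²)/(6LEI)  [x≤a] = -11·4·(8²-4²-3·(8/5)²)/(6·8·200000) = -231/1250000 rad
Superposition: θ = Σ θ_i = -430027/281250000 rad ≈ -0.001529 rad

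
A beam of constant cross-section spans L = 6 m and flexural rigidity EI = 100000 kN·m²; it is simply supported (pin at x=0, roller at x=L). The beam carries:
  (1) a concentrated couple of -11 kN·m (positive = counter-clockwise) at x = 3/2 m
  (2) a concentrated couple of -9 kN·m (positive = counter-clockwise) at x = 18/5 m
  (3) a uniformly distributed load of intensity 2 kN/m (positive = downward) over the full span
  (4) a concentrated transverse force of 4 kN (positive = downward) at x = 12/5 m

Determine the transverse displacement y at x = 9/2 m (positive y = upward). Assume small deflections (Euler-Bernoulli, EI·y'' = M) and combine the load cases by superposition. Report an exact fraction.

y(9/2) = -365553/800000000 m

Load 1 — applied couple M₀=-11 kN·m at a=3/2 m (b=L-a=9/2):
  y_1 = (M₀x³/(6L)-M₀(x-a)²/2+C₁x)/EI  [x>a] with C₁=M₀(3b²-L²)/(6L)=-121/16 = ((-11)·(9/2)³/(6·6)-(-11)·((9/2)-(3/2))²/2+(-121/16)·(9/2))/100000 = -99/800000 m
Load 2 — applied couple M₀=-9 kN·m at a=18/5 m (b=L-a=12/5):
  y_2 = (M₀x³/(6L)-M₀(x-a)²/2+C₁x)/EI  [x>a] with C₁=M₀(3b²-L²)/(6L)=117/25 = ((-9)·(9/2)³/(6·6)-(-9)·((9/2)-(18/5))²/2+(117/25)·(9/2))/100000 = 1539/80000000 m
Load 3 — uniform load w=2 kN/m over full span:
  y_3 = -wx(L³-2Lx²+x³)/(24EI) = -2·(9/2)·(6³-2·6·(9/2)²+(9/2)³)/(24·100000) = -1539/6400000 m
Load 4 — point force P=4 kN at a=12/5 m (b=L-a=18/5):
  y_4 = -Pa(L-x)(2Lx-a²-x²)/(6LEI)  [x>a] = -4·(12/5)·(6-(9/2))·(2·6·(9/2)-(12/5)²-(9/2)²)/(6·6·100000) = -2799/25000000 m
Superposition: y = Σ y_i = -365553/800000000 m ≈ -0.000457 m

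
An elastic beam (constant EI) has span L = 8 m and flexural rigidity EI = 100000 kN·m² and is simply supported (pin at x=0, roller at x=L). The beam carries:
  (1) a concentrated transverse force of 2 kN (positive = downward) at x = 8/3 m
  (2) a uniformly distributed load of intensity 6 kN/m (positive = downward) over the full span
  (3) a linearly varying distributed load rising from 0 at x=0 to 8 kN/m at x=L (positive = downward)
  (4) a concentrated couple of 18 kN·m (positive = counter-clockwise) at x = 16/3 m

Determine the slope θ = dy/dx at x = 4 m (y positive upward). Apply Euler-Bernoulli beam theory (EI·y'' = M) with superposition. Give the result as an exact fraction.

Load 1 — point force P=2 kN at a=8/3 m (b=L-a=16/3):
  θ_1 = -Pa(2L²-6Lx+3x²+a²)/(6LEI)  [x>a] = -2·(8/3)·(2·8²-6·8·4+3·4²+(8/3)²)/(6·8·100000) = 1/101250 rad
Load 2 — uniform load w=6 kN/m over full span:
  θ_2 = -w(L³-6Lx²+4x³)/(24EI) = -6·(8³-6·8·4²+4·4³)/(24·100000) = 0 rad
Load 3 — triangular load w₀=8 kN/m (0→w₀ over full span):
  θ_3 = -w₀(7L⁴-30L²x²+15x⁴)/(360LEI) = -8·(7·8⁴-30·8²·4²+15·4⁴)/(360·8·100000) = -7/140625 rad
Load 4 — applied couple M₀=18 kN·m at a=16/3 m (b=L-a=8/3):
  θ_4 = (M₀x²/(2L)+C₁)/EI  [x≤a] with C₁=M₀(3b²-L²)/(6L)=-16 = (18·4²/(2·8)+(-16))/100000 = 1/50000 rad
Superposition: θ = Σ θ_i = -403/20250000 rad ≈ -0.000020 rad

θ(4) = -403/20250000 rad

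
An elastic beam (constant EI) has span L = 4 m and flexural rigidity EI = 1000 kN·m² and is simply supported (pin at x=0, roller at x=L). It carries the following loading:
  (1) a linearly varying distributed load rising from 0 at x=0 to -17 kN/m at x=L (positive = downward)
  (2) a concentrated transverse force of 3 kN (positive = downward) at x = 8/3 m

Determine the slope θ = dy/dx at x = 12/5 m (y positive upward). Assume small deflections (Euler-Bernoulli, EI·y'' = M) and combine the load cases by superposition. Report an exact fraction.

Load 1 — triangular load w₀=-17 kN/m (0→w₀ over full span):
  θ_1 = -w₀(7L⁴-30L²x²+15x⁴)/(360LEI) = -(-17)·(7·4⁴-30·4²·(12/5)²+15·(12/5)⁴)/(360·4·1000) = -3944/703125 rad
Load 2 — point force P=3 kN at a=8/3 m (b=L-a=4/3):
  θ_2 = -Pb(L²-b²-3x²)/(6LEI)  [x≤a] = -3·(4/3)·(4²-(4/3)²-3·(12/5)²)/(6·4·1000) = 43/84375 rad
Superposition: θ = Σ θ_i = -10757/2109375 rad ≈ -0.005100 rad

θ(12/5) = -10757/2109375 rad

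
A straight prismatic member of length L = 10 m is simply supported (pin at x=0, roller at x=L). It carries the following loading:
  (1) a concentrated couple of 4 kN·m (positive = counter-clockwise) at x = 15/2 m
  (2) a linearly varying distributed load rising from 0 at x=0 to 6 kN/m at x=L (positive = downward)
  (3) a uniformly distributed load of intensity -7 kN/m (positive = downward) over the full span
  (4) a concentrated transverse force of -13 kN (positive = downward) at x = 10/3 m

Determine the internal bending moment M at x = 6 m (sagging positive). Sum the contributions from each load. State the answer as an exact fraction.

M(6) = -908/15 kN·m

Load 1 — applied couple M₀=4 kN·m at a=15/2 m (b=L-a=5/2):
  M_1 = M₀x/L  [x≤a] = 4·6/10 = 12/5 kN·m
Load 2 — triangular load w₀=6 kN/m (0→w₀ over full span):
  M_2 = w₀Lx/6 - w₀x³/(6L) = 6·10·6/6 - 6·6³/(6·10) = 192/5 kN·m
Load 3 — uniform load w=-7 kN/m over full span:
  M_3 = wx(L-x)/2 = (-7)·6·(10-6)/2 = -84 kN·m
Load 4 — point force P=-13 kN at a=10/3 m (b=L-a=20/3):
  M_4 = Pa(L-x)/L  [x>a] = (-13)·(10/3)·(10-6)/10 = -52/3 kN·m
Superposition: M = Σ M_i = -908/15 kN·m ≈ -60.533333 kN·m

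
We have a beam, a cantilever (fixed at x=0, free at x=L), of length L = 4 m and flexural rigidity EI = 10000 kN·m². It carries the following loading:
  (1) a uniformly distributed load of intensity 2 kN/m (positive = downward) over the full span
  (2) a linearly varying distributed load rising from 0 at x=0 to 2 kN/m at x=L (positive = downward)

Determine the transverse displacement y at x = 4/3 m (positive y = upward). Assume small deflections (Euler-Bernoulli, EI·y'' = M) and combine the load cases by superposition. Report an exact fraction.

Load 1 — uniform load w=2 kN/m over full span:
  y_1 = -wx²(x²-4Lx+6L²)/(24EI) = -2·(4/3)²·((4/3)²-4·4·(4/3)+6·4²)/(24·10000) = -172/151875 m
Load 2 — triangular load w₀=2 kN/m (0→w₀ over full span):
  y_2 = (w₀Lx³/12-w₀L²x²/6-w₀x⁵/(120L))/EI = (2·4·(4/3)³/12-2·4²·(4/3)²/6-2·(4/3)⁵/(120·4))/10000 = -1804/2278125 m
Superposition: y = Σ y_i = -4384/2278125 m ≈ -0.001924 m

y(4/3) = -4384/2278125 m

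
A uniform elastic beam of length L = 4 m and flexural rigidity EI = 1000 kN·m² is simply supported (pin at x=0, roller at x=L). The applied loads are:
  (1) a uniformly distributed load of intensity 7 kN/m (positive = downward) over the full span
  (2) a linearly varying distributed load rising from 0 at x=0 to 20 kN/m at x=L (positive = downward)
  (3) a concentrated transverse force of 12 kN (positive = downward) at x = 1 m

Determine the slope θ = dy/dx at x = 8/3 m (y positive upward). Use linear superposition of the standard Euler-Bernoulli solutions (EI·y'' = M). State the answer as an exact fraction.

Load 1 — uniform load w=7 kN/m over full span:
  θ_1 = -w(L³-6Lx²+4x³)/(24EI) = -7·(4³-6·4·(8/3)²+4·(8/3)³)/(24·1000) = 91/10125 rad
Load 2 — triangular load w₀=20 kN/m (0→w₀ over full span):
  θ_2 = -w₀(7L⁴-30L²x²+15x⁴)/(360LEI) = -20·(7·4⁴-30·4²·(8/3)²+15·(8/3)⁴)/(360·4·1000) = 364/30375 rad
Load 3 — point force P=12 kN at a=1 m (b=L-a=3):
  θ_3 = -Pa(2L²-6Lx+3x²+a²)/(6LEI)  [x>a] = -12·1·(2·4²-6·4·(8/3)+3·(8/3)²+1²)/(6·4·1000) = 29/6000 rad
Superposition: θ = Σ θ_i = 12541/486000 rad ≈ 0.025805 rad

θ(8/3) = 12541/486000 rad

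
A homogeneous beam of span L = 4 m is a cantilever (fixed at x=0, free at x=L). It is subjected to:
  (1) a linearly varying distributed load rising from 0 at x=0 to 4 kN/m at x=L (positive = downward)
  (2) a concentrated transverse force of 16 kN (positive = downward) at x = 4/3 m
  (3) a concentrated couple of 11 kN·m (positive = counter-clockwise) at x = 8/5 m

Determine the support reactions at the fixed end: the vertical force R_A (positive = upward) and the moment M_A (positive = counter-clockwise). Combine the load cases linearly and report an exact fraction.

R_A = 24 kN, M_A = 95/3 kN·m

Load 1 — triangular load w₀=4 kN/m (0→w₀ over full span):
  R_A = w₀L/2 = 4·4/2 = 8 kN
  M_A = w₀L²/3 = 4·4²/3 = 64/3 kN·m
Load 2 — point force P=16 kN at a=4/3 m (b=L-a=8/3):
  R_A = P = 16 kN
  M_A = Pa = 16·(4/3) = 64/3 kN·m
Load 3 — applied couple M₀=11 kN·m at a=8/5 m (b=L-a=12/5):
  R_A = 0 kN
  M_A = -M₀ = -11 kN·m
Superposition: R_A = 24 kN, M_A = 95/3 kN·m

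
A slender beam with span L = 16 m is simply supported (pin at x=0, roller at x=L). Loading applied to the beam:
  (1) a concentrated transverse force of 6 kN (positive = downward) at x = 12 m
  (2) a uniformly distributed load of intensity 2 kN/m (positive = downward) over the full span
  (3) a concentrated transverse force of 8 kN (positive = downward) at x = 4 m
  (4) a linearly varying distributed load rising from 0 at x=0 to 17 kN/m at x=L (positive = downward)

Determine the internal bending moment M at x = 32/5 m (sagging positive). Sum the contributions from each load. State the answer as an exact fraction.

Load 1 — point force P=6 kN at a=12 m (b=L-a=4):
  M_1 = Pbx/L  [x≤a] = 6·4·(32/5)/16 = 48/5 kN·m
Load 2 — uniform load w=2 kN/m over full span:
  M_2 = wx(L-x)/2 = 2·(32/5)·(16-(32/5))/2 = 1536/25 kN·m
Load 3 — point force P=8 kN at a=4 m (b=L-a=12):
  M_3 = Pa(L-x)/L  [x>a] = 8·4·(16-(32/5))/16 = 96/5 kN·m
Load 4 — triangular load w₀=17 kN/m (0→w₀ over full span):
  M_4 = w₀Lx/6 - w₀x³/(6L) = 17·16·(32/5)/6 - 17·(32/5)³/(6·16) = 30464/125 kN·m
Superposition: M = Σ M_i = 41744/125 kN·m ≈ 333.952000 kN·m

M(32/5) = 41744/125 kN·m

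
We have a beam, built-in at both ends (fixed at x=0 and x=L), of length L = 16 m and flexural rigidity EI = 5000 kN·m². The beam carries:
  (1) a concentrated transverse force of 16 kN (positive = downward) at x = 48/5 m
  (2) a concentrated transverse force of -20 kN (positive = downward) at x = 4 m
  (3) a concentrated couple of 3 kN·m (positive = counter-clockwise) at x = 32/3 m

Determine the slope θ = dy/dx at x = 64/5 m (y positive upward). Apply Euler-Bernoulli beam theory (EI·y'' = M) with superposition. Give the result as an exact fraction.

Load 1 — point force P=16 kN at a=48/5 m (b=L-a=32/5):
  θ_1 = Pa²(L-x)(2bL-(3b+a)(L-x))/(2L³EI)  [x>a] = 16·(48/5)²·(16-(64/5))·(2·(32/5)·16-(3·(32/5)+(48/5))·(16-(64/5)))/(2·16³·5000) = 25344/1953125 rad
Load 2 — point force P=-20 kN at a=4 m (b=L-a=12):
  θ_2 = Pa²(L-x)(2bL-(3b+a)(L-x))/(2L³EI)  [x>a] = (-20)·4²·(16-(64/5))·(2·12·16-(3·12+4)·(16-(64/5)))/(2·16³·5000) = -4/625 rad
Load 3 — applied couple M₀=3 kN·m at a=32/3 m (b=L-a=16/3):
  θ_3 = (R_Ax²/2 - M_Ax - M₀(x-a))/EI  [x>a] with R_A=1/4, M_A=1 = ((1/4)·(64/5)²/2 - 1·(64/5) - 3·((64/5)-(32/3)))/5000 = 4/15625 rad
Superposition: θ = Σ θ_i = 13344/1953125 rad ≈ 0.006832 rad

θ(64/5) = 13344/1953125 rad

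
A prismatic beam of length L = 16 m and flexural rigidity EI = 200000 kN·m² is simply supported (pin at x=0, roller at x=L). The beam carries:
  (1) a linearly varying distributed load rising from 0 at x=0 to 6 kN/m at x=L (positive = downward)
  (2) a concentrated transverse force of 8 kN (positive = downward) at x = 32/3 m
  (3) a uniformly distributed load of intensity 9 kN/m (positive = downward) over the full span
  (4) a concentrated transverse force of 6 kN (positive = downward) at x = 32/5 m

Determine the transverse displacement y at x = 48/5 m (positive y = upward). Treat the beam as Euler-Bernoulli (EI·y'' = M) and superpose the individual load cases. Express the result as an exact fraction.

Load 1 — triangular load w₀=6 kN/m (0→w₀ over full span):
  y_1 = -w₀x(7L⁴-10L²x²+3x⁴)/(360LEI) = -6·(48/5)·(7·16⁴-10·16²·(48/5)²+3·(48/5)⁴)/(360·16·200000) = -606208/48828125 m
Load 2 — point force P=8 kN at a=32/3 m (b=L-a=16/3):
  y_2 = -Pbx(L²-b²-x²)/(6LEI)  [x≤a] = -8·(16/3)·(48/5)·(16²-(16/3)²-(48/5)²)/(6·16·200000) = -30464/10546875 m
Load 3 — uniform load w=9 kN/m over full span:
  y_3 = -wx(L³-2Lx²+x³)/(24EI) = -9·(48/5)·(16³-2·16·(48/5)²+(48/5)³)/(24·200000) = -71424/1953125 m
Load 4 — point force P=6 kN at a=32/5 m (b=L-a=48/5):
  y_4 = -Pa(L-x)(2Lx-a²-x²)/(6LEI)  [x>a] = -6·(32/5)·(16-(48/5))·(2·16·(48/5)-(32/5)²-(48/5)²)/(6·16·200000) = -4352/1953125 m
Superposition: y = Σ y_i = -71324416/1318359375 m ≈ -0.054101 m

y(48/5) = -71324416/1318359375 m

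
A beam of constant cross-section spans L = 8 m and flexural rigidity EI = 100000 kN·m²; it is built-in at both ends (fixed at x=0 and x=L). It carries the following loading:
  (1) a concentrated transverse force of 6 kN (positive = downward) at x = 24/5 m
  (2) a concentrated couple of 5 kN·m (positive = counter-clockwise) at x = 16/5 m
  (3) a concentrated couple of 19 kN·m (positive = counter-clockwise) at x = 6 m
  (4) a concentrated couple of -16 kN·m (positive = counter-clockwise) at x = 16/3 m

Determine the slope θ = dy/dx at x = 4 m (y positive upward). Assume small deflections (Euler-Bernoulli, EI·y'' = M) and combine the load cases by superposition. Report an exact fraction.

θ(4) = -3111/100000000 rad

Load 1 — point force P=6 kN at a=24/5 m (b=L-a=16/5):
  θ_1 = -Pb²x(2aL-(3a+b)x)/(2L³EI)  [x≤a] = -6·(16/5)²·4·(2·(24/5)·8-(3·(24/5)+(16/5))·4)/(2·8³·100000) = -6/390625 rad
Load 2 — applied couple M₀=5 kN·m at a=16/5 m (b=L-a=24/5):
  θ_2 = (R_Ax²/2 - M_Ax - M₀(x-a))/EI  [x>a] with R_A=9/10, M_A=3/5 = ((9/10)·4²/2 - (3/5)·4 - 5·(4-(16/5)))/100000 = 1/125000 rad
Load 3 — applied couple M₀=19 kN·m at a=6 m (b=L-a=2):
  θ_3 = (R_Ax²/2 - M_Ax)/EI  [x≤a] with R_A=171/64, M_A=95/16 = ((171/64)·4²/2 - (95/16)·4)/100000 = -19/800000 rad
Load 4 — applied couple M₀=-16 kN·m at a=16/3 m (b=L-a=8/3):
  θ_4 = (R_Ax²/2 - M_Ax)/EI  [x≤a] with R_A=-8/3, M_A=-16/3 = ((-8/3)·4²/2 - (-16/3)·4)/100000 = 0 rad
Superposition: θ = Σ θ_i = -3111/100000000 rad ≈ -0.000031 rad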